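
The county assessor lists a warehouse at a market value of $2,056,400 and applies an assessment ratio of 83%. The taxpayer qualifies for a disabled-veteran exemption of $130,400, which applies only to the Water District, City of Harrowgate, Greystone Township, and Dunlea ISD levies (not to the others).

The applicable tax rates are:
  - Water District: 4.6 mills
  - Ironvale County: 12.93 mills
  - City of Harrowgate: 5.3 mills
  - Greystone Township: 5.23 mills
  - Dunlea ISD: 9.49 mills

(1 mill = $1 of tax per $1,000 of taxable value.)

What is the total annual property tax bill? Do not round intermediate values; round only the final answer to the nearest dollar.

$60,880

Assessed value = $2,056,400 × 0.83 = $1,706,812
Water District: ($1,706,812 − $130,400) × 0.0046 = $1,576,412 × 0.0046 = $7,251.4952
Ironvale County: $1,706,812 × 0.01293 = $22,069.07916
City of Harrowgate: ($1,706,812 − $130,400) × 0.0053 = $1,576,412 × 0.0053 = $8,354.9836
Greystone Township: ($1,706,812 − $130,400) × 0.00523 = $1,576,412 × 0.00523 = $8,244.63476
Dunlea ISD: ($1,706,812 − $130,400) × 0.00949 = $1,576,412 × 0.00949 = $14,960.14988
Total = $60,880.3426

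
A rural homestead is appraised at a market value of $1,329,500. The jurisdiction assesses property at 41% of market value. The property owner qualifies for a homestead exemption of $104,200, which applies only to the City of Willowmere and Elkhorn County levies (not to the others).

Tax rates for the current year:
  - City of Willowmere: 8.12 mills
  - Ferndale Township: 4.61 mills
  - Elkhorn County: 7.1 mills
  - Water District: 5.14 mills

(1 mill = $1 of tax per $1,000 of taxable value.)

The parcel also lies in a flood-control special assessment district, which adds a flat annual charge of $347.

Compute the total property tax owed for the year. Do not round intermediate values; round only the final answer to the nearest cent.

$12,372.10

Assessed value = $1,329,500 × 0.41 = $545,095
City of Willowmere: ($545,095 − $104,200) × 0.00812 = $440,895 × 0.00812 = $3,580.0674
Ferndale Township: $545,095 × 0.00461 = $2,512.88795
Elkhorn County: ($545,095 − $104,200) × 0.0071 = $440,895 × 0.0071 = $3,130.3545
Water District: $545,095 × 0.00514 = $2,801.7883
Levies subtotal = $12,025.09815
Total = $12,025.09815 + $347 = $12,372.09815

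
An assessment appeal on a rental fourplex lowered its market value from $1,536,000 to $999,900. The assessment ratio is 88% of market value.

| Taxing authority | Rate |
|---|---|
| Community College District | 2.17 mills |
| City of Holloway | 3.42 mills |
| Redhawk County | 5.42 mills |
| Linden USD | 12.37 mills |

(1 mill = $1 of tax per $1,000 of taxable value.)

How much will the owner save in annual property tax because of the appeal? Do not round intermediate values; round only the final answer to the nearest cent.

Old assessed value = $1,536,000 × 0.88 = $1,351,680
New assessed value = $999,900 × 0.88 = $879,912
Combined rate = 0.00217 + 0.00342 + 0.00542 + 0.01237 = 0.02338
Old tax = $1,351,680 × 0.02338 = $31,602.2784
New tax = $879,912 × 0.02338 = $20,572.34256
Reduction = $31,602.2784 − $20,572.34256 = $11,029.93584

$11,029.94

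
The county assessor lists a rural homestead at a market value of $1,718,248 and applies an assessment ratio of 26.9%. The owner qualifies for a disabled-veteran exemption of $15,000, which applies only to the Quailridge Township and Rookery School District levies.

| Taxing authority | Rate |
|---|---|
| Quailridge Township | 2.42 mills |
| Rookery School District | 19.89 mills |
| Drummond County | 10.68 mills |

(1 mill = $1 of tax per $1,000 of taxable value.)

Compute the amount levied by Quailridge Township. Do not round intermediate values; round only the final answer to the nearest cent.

Assessed value = $1,718,248 × 0.269 = $462,208.712
Quailridge Township taxable value = $462,208.712 − $15,000 = $447,208.712
Quailridge Township levy = $447,208.712 × 0.00242 = $1,082.24508304

$1,082.25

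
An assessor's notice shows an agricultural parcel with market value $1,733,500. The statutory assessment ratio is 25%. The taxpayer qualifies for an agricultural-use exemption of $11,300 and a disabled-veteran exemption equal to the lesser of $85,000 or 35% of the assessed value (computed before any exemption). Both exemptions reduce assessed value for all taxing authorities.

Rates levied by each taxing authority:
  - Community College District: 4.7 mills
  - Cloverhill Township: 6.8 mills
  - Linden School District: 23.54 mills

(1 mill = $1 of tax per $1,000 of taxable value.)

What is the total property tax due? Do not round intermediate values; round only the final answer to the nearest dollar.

Assessed value = $1,733,500 × 0.25 = $433,375
Disabled-veteran exemption = min($85,000, 35% × $433,375) = min($85,000, $151,681.25) = $85,000 (dollar cap binds)
Taxable value = $433,375 − $11,300 − $85,000 = $337,075
Community College District: $337,075 × 0.0047 = $1,584.2525
Cloverhill Township: $337,075 × 0.0068 = $2,292.11
Linden School District: $337,075 × 0.02354 = $7,934.7455
Total = $11,811.108

$11,811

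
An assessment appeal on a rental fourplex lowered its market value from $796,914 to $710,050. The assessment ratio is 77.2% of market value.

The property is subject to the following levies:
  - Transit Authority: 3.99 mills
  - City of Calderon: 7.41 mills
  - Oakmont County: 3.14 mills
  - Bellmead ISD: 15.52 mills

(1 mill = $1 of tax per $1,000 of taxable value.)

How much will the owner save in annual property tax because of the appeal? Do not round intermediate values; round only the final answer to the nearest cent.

$2,015.79

Old assessed value = $796,914 × 0.772 = $615,217.608
New assessed value = $710,050 × 0.772 = $548,158.6
Combined rate = 0.00399 + 0.00741 + 0.00314 + 0.01552 = 0.03006
Old tax = $615,217.608 × 0.03006 = $18,493.44129648
New tax = $548,158.6 × 0.03006 = $16,477.647516
Reduction = $18,493.44129648 − $16,477.647516 = $2,015.79378048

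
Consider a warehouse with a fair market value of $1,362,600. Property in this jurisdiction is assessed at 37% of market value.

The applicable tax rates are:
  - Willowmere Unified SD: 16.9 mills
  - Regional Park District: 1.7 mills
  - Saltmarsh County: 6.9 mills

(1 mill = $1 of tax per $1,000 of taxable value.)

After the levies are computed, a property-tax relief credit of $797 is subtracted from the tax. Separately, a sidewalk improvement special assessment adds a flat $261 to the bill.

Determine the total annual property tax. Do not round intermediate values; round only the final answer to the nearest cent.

Assessed value = $1,362,600 × 0.37 = $504,162
Willowmere Unified SD: $504,162 × 0.0169 = $8,520.3378
Regional Park District: $504,162 × 0.0017 = $857.0754
Saltmarsh County: $504,162 × 0.0069 = $3,478.7178
Levies subtotal = $12,856.131
After credit = $12,856.131 − $797 = $12,059.131
Total = $12,059.131 + $261 = $12,320.131

$12,320.13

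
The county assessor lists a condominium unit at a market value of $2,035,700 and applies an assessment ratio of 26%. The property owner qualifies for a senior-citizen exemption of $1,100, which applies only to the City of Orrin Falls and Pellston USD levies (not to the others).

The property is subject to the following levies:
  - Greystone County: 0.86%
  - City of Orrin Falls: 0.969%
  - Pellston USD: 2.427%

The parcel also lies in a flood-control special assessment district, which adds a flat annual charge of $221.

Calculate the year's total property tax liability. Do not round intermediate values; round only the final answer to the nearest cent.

$22,709.89

Assessed value = $2,035,700 × 0.26 = $529,282
Greystone County: $529,282 × 0.0086 = $4,551.8252
City of Orrin Falls: ($529,282 − $1,100) × 0.00969 = $528,182 × 0.00969 = $5,118.08358
Pellston USD: ($529,282 − $1,100) × 0.02427 = $528,182 × 0.02427 = $12,818.97714
Levies subtotal = $22,488.88592
Total = $22,488.88592 + $221 = $22,709.88592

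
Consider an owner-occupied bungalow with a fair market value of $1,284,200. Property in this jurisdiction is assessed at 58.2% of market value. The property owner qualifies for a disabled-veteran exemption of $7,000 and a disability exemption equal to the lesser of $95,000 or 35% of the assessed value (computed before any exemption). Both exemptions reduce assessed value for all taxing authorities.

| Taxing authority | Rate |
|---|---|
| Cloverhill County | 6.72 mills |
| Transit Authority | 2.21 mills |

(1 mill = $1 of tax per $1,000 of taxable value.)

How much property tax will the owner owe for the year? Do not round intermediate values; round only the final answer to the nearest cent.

Assessed value = $1,284,200 × 0.582 = $747,404.4
Disability exemption = min($95,000, 35% × $747,404.4) = min($95,000, $261,591.54) = $95,000 (dollar cap binds)
Taxable value = $747,404.4 − $7,000 − $95,000 = $645,404.4
Cloverhill County: $645,404.4 × 0.00672 = $4,337.117568
Transit Authority: $645,404.4 × 0.00221 = $1,426.343724
Total = $5,763.461292

$5,763.46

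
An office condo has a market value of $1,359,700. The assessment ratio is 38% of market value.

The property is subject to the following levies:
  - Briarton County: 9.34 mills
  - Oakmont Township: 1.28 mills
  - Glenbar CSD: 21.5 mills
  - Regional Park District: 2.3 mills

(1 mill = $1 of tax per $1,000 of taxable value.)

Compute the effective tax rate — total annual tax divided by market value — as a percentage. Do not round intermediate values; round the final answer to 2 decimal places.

1.31%

Assessed value = $1,359,700 × 0.38 = $516,686
Briarton County: $516,686 × 0.00934 = $4,825.84724
Oakmont Township: $516,686 × 0.00128 = $661.35808
Glenbar CSD: $516,686 × 0.0215 = $11,108.749
Regional Park District: $516,686 × 0.0023 = $1,188.3778
Total tax = $17,784.33212
Effective rate = $17,784.33212 ÷ $1,359,700 = 1.31% of market value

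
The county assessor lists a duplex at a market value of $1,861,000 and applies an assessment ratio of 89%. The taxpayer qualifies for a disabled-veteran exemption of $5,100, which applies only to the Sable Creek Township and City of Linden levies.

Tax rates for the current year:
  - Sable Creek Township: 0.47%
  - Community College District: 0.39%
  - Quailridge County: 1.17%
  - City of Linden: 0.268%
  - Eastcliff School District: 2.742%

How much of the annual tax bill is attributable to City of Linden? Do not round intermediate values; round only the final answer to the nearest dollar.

$4,425

Assessed value = $1,861,000 × 0.89 = $1,656,290
City of Linden taxable value = $1,656,290 − $5,100 = $1,651,190
City of Linden levy = $1,651,190 × 0.00268 = $4,425.1892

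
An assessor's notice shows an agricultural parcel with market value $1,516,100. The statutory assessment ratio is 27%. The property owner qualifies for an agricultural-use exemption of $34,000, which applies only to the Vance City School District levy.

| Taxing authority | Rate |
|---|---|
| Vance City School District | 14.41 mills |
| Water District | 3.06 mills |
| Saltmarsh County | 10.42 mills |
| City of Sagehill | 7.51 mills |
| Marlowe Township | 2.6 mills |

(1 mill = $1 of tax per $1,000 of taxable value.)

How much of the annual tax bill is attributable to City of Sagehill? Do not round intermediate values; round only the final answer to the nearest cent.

Assessed value = $1,516,100 × 0.27 = $409,347
City of Sagehill taxable value = $409,347 (exemption does not apply)
City of Sagehill levy = $409,347 × 0.00751 = $3,074.19597

$3,074.20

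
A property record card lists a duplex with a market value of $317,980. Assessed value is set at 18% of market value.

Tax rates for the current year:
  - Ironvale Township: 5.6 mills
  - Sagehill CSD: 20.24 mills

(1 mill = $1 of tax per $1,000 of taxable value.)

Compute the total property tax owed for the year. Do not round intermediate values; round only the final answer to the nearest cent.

Assessed value = $317,980 × 0.18 = $57,236.4
Ironvale Township: $57,236.4 × 0.0056 = $320.52384
Sagehill CSD: $57,236.4 × 0.02024 = $1,158.464736
Total = $320.52384 + $1,158.464736 = $1,478.988576

$1,478.99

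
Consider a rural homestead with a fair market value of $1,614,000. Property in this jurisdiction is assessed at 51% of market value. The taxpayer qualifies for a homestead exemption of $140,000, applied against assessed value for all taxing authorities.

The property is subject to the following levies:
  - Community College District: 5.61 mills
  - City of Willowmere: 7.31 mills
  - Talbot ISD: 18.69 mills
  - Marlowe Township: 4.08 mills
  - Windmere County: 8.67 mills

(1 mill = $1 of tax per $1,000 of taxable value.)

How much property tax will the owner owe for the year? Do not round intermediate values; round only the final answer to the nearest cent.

$30,304.09

Assessed value = $1,614,000 × 0.51 = $823,140
Taxable value = $823,140 − $140,000 = $683,140
Community College District: $683,140 × 0.00561 = $3,832.4154
City of Willowmere: $683,140 × 0.00731 = $4,993.7534
Talbot ISD: $683,140 × 0.01869 = $12,767.8866
Marlowe Township: $683,140 × 0.00408 = $2,787.2112
Windmere County: $683,140 × 0.00867 = $5,922.8238
Total = $3,832.4154 + $4,993.7534 + $12,767.8866 + $2,787.2112 + $5,922.8238 = $30,304.0904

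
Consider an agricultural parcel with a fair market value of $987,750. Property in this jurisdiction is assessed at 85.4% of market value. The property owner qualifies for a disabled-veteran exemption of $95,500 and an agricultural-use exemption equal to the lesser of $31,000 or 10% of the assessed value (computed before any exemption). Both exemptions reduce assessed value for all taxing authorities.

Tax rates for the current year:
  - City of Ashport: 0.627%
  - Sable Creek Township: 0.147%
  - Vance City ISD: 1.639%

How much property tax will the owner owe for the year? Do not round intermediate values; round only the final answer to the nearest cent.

$17,302.14

Assessed value = $987,750 × 0.854 = $843,538.5
Agricultural-use exemption = min($31,000, 10% × $843,538.5) = min($31,000, $84,353.85) = $31,000 (dollar cap binds)
Taxable value = $843,538.5 − $95,500 − $31,000 = $717,038.5
City of Ashport: $717,038.5 × 0.00627 = $4,495.831395
Sable Creek Township: $717,038.5 × 0.00147 = $1,054.046595
Vance City ISD: $717,038.5 × 0.01639 = $11,752.261015
Total = $17,302.139005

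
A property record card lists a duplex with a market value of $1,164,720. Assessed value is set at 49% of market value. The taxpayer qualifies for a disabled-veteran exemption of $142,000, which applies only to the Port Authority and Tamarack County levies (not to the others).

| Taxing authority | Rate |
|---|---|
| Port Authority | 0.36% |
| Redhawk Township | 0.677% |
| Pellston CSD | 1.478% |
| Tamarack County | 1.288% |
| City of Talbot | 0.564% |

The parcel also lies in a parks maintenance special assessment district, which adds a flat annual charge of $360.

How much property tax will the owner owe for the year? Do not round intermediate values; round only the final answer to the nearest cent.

Assessed value = $1,164,720 × 0.49 = $570,712.8
Port Authority: ($570,712.8 − $142,000) × 0.0036 = $428,712.8 × 0.0036 = $1,543.36608
Redhawk Township: $570,712.8 × 0.00677 = $3,863.725656
Pellston CSD: $570,712.8 × 0.01478 = $8,435.135184
Tamarack County: ($570,712.8 − $142,000) × 0.01288 = $428,712.8 × 0.01288 = $5,521.820864
City of Talbot: $570,712.8 × 0.00564 = $3,218.820192
Levies subtotal = $22,582.867976
Total = $22,582.867976 + $360 = $22,942.867976

$22,942.87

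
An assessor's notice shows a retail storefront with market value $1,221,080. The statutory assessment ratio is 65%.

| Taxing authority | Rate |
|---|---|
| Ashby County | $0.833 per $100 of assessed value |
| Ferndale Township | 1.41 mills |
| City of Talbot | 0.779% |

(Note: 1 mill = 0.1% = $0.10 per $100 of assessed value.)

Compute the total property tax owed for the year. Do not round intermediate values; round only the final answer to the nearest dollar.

Assessed value = $1,221,080 × 0.65 = $793,702
Ashby County: $793,702 × 0.00833 = $6,611.53766
Ferndale Township: $793,702 × 0.00141 = $1,119.11982
City of Talbot: $793,702 × 0.00779 = $6,182.93858
Total = $13,913.59606

$13,914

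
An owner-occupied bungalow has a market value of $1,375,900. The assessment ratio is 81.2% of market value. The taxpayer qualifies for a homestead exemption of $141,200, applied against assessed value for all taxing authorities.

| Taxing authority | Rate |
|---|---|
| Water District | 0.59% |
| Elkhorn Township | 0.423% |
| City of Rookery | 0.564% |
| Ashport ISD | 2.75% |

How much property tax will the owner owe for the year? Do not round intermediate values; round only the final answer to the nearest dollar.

$42,233

Assessed value = $1,375,900 × 0.812 = $1,117,230.8
Taxable value = $1,117,230.8 − $141,200 = $976,030.8
Water District: $976,030.8 × 0.0059 = $5,758.58172
Elkhorn Township: $976,030.8 × 0.00423 = $4,128.610284
City of Rookery: $976,030.8 × 0.00564 = $5,504.813712
Ashport ISD: $976,030.8 × 0.0275 = $26,840.847
Total = $5,758.58172 + $4,128.610284 + $5,504.813712 + $26,840.847 = $42,232.852716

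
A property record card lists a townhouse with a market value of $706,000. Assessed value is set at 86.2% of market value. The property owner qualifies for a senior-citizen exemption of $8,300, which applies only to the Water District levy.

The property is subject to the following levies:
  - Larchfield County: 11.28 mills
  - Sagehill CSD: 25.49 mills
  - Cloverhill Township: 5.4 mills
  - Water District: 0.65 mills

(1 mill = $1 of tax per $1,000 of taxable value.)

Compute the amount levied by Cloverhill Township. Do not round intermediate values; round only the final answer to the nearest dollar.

$3,286

Assessed value = $706,000 × 0.862 = $608,572
Cloverhill Township taxable value = $608,572 (exemption does not apply)
Cloverhill Township levy = $608,572 × 0.0054 = $3,286.2888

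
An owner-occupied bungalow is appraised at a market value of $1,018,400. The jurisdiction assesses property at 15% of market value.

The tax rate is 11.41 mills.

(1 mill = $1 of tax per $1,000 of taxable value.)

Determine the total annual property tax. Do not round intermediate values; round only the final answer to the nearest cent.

Assessed value = $1,018,400 × 0.15 = $152,760
Tax = $152,760 × 0.01141 = $1,742.9916

$1,742.99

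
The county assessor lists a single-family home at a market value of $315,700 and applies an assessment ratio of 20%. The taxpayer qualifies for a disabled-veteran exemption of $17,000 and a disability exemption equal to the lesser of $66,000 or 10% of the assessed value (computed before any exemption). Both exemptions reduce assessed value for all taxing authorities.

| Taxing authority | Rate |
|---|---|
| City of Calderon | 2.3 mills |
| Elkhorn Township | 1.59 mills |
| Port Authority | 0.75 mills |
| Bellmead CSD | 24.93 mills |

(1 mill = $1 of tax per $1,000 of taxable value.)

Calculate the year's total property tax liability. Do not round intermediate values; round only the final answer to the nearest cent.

Assessed value = $315,700 × 0.2 = $63,140
Disability exemption = min($66,000, 10% × $63,140) = min($66,000, $6,314) = $6,314 (percentage binds)
Taxable value = $63,140 − $17,000 − $6,314 = $39,826
City of Calderon: $39,826 × 0.0023 = $91.5998
Elkhorn Township: $39,826 × 0.00159 = $63.32334
Port Authority: $39,826 × 0.00075 = $29.8695
Bellmead CSD: $39,826 × 0.02493 = $992.86218
Total = $1,177.65482

$1,177.65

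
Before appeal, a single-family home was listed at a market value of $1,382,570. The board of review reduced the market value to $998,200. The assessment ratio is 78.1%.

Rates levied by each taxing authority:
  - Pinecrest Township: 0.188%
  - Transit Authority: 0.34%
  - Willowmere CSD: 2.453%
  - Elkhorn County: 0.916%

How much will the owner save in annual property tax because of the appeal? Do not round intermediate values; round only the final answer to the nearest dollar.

Old assessed value = $1,382,570 × 0.781 = $1,079,787.17
New assessed value = $998,200 × 0.781 = $779,594.2
Combined rate = 0.00188 + 0.0034 + 0.02453 + 0.00916 = 0.03897
Old tax = $1,079,787.17 × 0.03897 = $42,079.3060149
New tax = $779,594.2 × 0.03897 = $30,380.785974
Reduction = $42,079.3060149 − $30,380.785974 = $11,698.5200409

$11,699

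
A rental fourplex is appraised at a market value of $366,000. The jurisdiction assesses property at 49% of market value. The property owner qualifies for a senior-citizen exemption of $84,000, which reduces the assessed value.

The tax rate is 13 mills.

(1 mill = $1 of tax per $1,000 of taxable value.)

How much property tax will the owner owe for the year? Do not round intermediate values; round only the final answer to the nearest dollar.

Assessed value = $366,000 × 0.49 = $179,340
Taxable value = $179,340 − $84,000 = $95,340
Tax = $95,340 × 0.013 = $1,239.42

$1,239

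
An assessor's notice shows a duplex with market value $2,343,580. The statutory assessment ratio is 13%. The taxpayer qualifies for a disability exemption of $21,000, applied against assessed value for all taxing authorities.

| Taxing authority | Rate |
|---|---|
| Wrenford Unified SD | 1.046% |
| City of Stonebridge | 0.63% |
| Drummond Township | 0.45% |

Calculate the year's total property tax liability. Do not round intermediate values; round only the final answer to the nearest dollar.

$6,031

Assessed value = $2,343,580 × 0.13 = $304,665.4
Taxable value = $304,665.4 − $21,000 = $283,665.4
Wrenford Unified SD: $283,665.4 × 0.01046 = $2,967.140084
City of Stonebridge: $283,665.4 × 0.0063 = $1,787.09202
Drummond Township: $283,665.4 × 0.0045 = $1,276.4943
Total = $2,967.140084 + $1,787.09202 + $1,276.4943 = $6,030.726404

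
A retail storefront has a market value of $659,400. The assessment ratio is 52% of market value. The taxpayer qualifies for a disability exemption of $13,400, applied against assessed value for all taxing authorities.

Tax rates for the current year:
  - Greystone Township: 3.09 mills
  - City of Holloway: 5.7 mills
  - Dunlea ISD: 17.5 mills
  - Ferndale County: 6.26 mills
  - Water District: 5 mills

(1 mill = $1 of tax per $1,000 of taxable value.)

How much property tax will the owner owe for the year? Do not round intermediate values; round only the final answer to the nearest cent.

$12,372.27

Assessed value = $659,400 × 0.52 = $342,888
Taxable value = $342,888 − $13,400 = $329,488
Greystone Township: $329,488 × 0.00309 = $1,018.11792
City of Holloway: $329,488 × 0.0057 = $1,878.0816
Dunlea ISD: $329,488 × 0.0175 = $5,766.04
Ferndale County: $329,488 × 0.00626 = $2,062.59488
Water District: $329,488 × 0.005 = $1,647.44
Total = $1,018.11792 + $1,878.0816 + $5,766.04 + $2,062.59488 + $1,647.44 = $12,372.2744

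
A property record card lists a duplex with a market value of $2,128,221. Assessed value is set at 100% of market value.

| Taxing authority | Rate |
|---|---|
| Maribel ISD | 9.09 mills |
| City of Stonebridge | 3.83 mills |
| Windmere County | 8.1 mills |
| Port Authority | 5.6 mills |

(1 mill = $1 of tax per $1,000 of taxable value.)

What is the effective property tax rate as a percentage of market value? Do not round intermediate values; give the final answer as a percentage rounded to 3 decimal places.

2.662%

Assessed value = $2,128,221 × 1 = $2,128,221
Maribel ISD: $2,128,221 × 0.00909 = $19,345.52889
City of Stonebridge: $2,128,221 × 0.00383 = $8,151.08643
Windmere County: $2,128,221 × 0.0081 = $17,238.5901
Port Authority: $2,128,221 × 0.0056 = $11,918.0376
Total tax = $56,653.24302
Effective rate = $56,653.24302 ÷ $2,128,221 = 2.662% of market value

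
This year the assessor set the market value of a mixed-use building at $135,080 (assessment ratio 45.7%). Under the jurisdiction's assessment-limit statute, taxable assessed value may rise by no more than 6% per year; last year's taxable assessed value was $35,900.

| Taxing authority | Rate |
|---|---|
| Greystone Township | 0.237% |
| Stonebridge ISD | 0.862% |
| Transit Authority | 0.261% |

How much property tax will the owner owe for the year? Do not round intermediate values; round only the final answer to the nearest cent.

Uncapped assessed value = $135,080 × 0.457 = $61,731.56
Cap limit = $35,900 × 1.06 = $38,054
Taxable assessed value = min($61,731.56, $38,054) = $38,054 (cap binds)
Greystone Township: $38,054 × 0.00237 = $90.18798
Stonebridge ISD: $38,054 × 0.00862 = $328.02548
Transit Authority: $38,054 × 0.00261 = $99.32094
Total = $517.5344

$517.53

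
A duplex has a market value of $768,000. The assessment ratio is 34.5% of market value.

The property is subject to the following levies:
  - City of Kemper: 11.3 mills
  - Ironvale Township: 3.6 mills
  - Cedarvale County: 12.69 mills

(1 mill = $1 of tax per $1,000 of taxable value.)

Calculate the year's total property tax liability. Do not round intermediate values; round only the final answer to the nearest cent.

$7,310.25

Assessed value = $768,000 × 0.345 = $264,960
City of Kemper: $264,960 × 0.0113 = $2,994.048
Ironvale Township: $264,960 × 0.0036 = $953.856
Cedarvale County: $264,960 × 0.01269 = $3,362.3424
Total = $2,994.048 + $953.856 + $3,362.3424 = $7,310.2464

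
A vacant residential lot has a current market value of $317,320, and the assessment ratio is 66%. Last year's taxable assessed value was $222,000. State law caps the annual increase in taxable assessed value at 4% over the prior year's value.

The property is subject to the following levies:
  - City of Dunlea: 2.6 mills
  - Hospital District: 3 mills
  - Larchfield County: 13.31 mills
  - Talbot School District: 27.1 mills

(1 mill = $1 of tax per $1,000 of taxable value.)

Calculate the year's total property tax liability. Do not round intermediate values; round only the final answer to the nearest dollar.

Uncapped assessed value = $317,320 × 0.66 = $209,431.2
Cap limit = $222,000 × 1.04 = $230,880
Taxable assessed value = min($209,431.2, $230,880) = $209,431.2 (cap does not bind)
City of Dunlea: $209,431.2 × 0.0026 = $544.52112
Hospital District: $209,431.2 × 0.003 = $628.2936
Larchfield County: $209,431.2 × 0.01331 = $2,787.529272
Talbot School District: $209,431.2 × 0.0271 = $5,675.58552
Total = $9,635.929512

$9,636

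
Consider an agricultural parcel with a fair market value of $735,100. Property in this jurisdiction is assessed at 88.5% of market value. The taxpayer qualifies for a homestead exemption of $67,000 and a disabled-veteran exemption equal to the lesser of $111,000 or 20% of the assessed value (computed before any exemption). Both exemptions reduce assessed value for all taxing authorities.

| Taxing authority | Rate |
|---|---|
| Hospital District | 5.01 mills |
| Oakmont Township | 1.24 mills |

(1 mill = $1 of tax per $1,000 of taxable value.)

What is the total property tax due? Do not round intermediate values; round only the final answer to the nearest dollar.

$2,954

Assessed value = $735,100 × 0.885 = $650,563.5
Disabled-veteran exemption = min($111,000, 20% × $650,563.5) = min($111,000, $130,112.7) = $111,000 (dollar cap binds)
Taxable value = $650,563.5 − $67,000 − $111,000 = $472,563.5
Hospital District: $472,563.5 × 0.00501 = $2,367.543135
Oakmont Township: $472,563.5 × 0.00124 = $585.97874
Total = $2,953.521875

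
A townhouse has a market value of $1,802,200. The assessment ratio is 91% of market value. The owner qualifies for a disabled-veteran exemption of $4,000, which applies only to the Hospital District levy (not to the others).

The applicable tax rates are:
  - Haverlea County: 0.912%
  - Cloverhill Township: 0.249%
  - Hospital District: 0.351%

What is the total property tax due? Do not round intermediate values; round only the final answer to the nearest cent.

Assessed value = $1,802,200 × 0.91 = $1,640,002
Haverlea County: $1,640,002 × 0.00912 = $14,956.81824
Cloverhill Township: $1,640,002 × 0.00249 = $4,083.60498
Hospital District: ($1,640,002 − $4,000) × 0.00351 = $1,636,002 × 0.00351 = $5,742.36702
Total = $24,782.79024

$24,782.79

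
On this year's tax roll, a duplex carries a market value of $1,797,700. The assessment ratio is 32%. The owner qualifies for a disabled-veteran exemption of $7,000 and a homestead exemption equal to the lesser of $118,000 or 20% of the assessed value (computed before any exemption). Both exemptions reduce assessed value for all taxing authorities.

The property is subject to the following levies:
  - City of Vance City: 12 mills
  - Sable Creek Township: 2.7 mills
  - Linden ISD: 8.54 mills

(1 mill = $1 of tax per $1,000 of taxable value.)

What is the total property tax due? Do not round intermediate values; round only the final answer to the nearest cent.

$10,532.63

Assessed value = $1,797,700 × 0.32 = $575,264
Homestead exemption = min($118,000, 20% × $575,264) = min($118,000, $115,052.8) = $115,052.8 (percentage binds)
Taxable value = $575,264 − $7,000 − $115,052.8 = $453,211.2
City of Vance City: $453,211.2 × 0.012 = $5,438.5344
Sable Creek Township: $453,211.2 × 0.0027 = $1,223.67024
Linden ISD: $453,211.2 × 0.00854 = $3,870.423648
Total = $10,532.628288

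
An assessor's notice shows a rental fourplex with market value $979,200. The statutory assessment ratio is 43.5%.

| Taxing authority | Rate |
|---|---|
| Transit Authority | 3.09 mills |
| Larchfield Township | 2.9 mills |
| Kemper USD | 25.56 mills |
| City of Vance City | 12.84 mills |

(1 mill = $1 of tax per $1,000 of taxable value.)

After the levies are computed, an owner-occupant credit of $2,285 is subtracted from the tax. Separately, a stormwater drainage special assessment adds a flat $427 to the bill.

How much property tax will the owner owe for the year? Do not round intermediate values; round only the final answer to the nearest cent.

$17,050.01

Assessed value = $979,200 × 0.435 = $425,952
Transit Authority: $425,952 × 0.00309 = $1,316.19168
Larchfield Township: $425,952 × 0.0029 = $1,235.2608
Kemper USD: $425,952 × 0.02556 = $10,887.33312
City of Vance City: $425,952 × 0.01284 = $5,469.22368
Levies subtotal = $18,908.00928
After credit = $18,908.00928 − $2,285 = $16,623.00928
Total = $16,623.00928 + $427 = $17,050.00928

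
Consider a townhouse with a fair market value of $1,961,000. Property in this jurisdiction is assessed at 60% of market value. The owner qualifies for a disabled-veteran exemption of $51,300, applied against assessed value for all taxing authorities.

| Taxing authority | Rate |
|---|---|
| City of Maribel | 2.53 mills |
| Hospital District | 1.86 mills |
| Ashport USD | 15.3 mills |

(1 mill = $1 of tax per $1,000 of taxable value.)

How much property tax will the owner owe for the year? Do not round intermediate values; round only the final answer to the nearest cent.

Assessed value = $1,961,000 × 0.6 = $1,176,600
Taxable value = $1,176,600 − $51,300 = $1,125,300
City of Maribel: $1,125,300 × 0.00253 = $2,847.009
Hospital District: $1,125,300 × 0.00186 = $2,093.058
Ashport USD: $1,125,300 × 0.0153 = $17,217.09
Total = $2,847.009 + $2,093.058 + $17,217.09 = $22,157.157

$22,157.16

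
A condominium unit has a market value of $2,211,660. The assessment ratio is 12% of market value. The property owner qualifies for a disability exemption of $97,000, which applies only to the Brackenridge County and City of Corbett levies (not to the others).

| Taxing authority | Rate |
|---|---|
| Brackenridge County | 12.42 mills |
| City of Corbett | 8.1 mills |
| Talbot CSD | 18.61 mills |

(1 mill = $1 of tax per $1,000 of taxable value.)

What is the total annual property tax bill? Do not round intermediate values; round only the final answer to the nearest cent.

Assessed value = $2,211,660 × 0.12 = $265,399.2
Brackenridge County: ($265,399.2 − $97,000) × 0.01242 = $168,399.2 × 0.01242 = $2,091.518064
City of Corbett: ($265,399.2 − $97,000) × 0.0081 = $168,399.2 × 0.0081 = $1,364.03352
Talbot CSD: $265,399.2 × 0.01861 = $4,939.079112
Total = $8,394.630696

$8,394.63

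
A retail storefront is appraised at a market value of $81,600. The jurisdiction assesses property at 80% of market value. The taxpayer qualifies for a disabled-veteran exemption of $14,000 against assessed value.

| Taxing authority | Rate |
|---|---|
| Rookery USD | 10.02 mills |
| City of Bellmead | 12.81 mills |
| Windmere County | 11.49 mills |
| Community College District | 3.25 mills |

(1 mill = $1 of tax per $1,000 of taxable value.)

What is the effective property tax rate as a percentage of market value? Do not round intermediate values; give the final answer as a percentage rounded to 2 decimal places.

Assessed value = $81,600 × 0.8 = $65,280
Taxable value = $65,280 − $14,000 = $51,280
Rookery USD: $51,280 × 0.01002 = $513.8256
City of Bellmead: $51,280 × 0.01281 = $656.8968
Windmere County: $51,280 × 0.01149 = $589.2072
Community College District: $51,280 × 0.00325 = $166.66
Total tax = $1,926.5896
Effective rate = $1,926.5896 ÷ $81,600 = 2.36% of market value

2.36%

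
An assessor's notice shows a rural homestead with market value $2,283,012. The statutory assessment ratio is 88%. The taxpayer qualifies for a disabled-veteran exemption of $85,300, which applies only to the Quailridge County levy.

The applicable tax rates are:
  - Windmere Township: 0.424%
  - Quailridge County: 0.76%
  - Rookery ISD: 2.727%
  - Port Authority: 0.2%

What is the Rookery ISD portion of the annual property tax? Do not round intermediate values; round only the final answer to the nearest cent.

$54,786.81

Assessed value = $2,283,012 × 0.88 = $2,009,050.56
Rookery ISD taxable value = $2,009,050.56 (exemption does not apply)
Rookery ISD levy = $2,009,050.56 × 0.02727 = $54,786.8087712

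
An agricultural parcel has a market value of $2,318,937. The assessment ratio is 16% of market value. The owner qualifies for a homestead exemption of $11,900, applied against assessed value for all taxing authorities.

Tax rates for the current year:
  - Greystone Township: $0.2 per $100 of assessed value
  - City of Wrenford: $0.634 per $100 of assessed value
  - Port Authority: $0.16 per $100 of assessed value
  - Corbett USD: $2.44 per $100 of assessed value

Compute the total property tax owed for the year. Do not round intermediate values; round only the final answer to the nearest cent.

Assessed value = $2,318,937 × 0.16 = $371,029.92
Taxable value = $371,029.92 − $11,900 = $359,129.92
Greystone Township: $359,129.92 × 0.002 = $718.25984
City of Wrenford: $359,129.92 × 0.00634 = $2,276.8836928
Port Authority: $359,129.92 × 0.0016 = $574.607872
Corbett USD: $359,129.92 × 0.0244 = $8,762.770048
Total = $718.25984 + $2,276.8836928 + $574.607872 + $8,762.770048 = $12,332.5214528

$12,332.52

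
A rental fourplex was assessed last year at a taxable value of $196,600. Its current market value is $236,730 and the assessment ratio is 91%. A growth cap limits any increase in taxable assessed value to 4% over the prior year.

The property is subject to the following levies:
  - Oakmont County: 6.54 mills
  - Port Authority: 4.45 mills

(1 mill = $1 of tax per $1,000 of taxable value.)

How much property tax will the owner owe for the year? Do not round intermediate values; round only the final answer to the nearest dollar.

$2,247

Uncapped assessed value = $236,730 × 0.91 = $215,424.3
Cap limit = $196,600 × 1.04 = $204,464
Taxable assessed value = min($215,424.3, $204,464) = $204,464 (cap binds)
Oakmont County: $204,464 × 0.00654 = $1,337.19456
Port Authority: $204,464 × 0.00445 = $909.8648
Total = $2,247.05936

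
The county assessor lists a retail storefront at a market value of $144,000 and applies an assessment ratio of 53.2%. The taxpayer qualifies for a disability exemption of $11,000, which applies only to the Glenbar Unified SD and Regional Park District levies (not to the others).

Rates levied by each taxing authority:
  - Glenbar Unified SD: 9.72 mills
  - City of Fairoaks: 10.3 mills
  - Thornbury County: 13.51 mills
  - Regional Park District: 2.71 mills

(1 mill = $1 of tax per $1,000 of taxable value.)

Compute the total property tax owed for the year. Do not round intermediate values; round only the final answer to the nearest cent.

Assessed value = $144,000 × 0.532 = $76,608
Glenbar Unified SD: ($76,608 − $11,000) × 0.00972 = $65,608 × 0.00972 = $637.70976
City of Fairoaks: $76,608 × 0.0103 = $789.0624
Thornbury County: $76,608 × 0.01351 = $1,034.97408
Regional Park District: ($76,608 − $11,000) × 0.00271 = $65,608 × 0.00271 = $177.79768
Total = $2,639.54392

$2,639.54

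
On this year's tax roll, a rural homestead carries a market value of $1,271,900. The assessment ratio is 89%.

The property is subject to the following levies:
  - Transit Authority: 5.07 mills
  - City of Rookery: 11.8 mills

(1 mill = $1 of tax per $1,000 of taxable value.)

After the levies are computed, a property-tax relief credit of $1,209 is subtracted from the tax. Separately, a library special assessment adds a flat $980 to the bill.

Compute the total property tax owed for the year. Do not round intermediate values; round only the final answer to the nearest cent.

$18,867.69

Assessed value = $1,271,900 × 0.89 = $1,131,991
Transit Authority: $1,131,991 × 0.00507 = $5,739.19437
City of Rookery: $1,131,991 × 0.0118 = $13,357.4938
Levies subtotal = $19,096.68817
After credit = $19,096.68817 − $1,209 = $17,887.68817
Total = $17,887.68817 + $980 = $18,867.68817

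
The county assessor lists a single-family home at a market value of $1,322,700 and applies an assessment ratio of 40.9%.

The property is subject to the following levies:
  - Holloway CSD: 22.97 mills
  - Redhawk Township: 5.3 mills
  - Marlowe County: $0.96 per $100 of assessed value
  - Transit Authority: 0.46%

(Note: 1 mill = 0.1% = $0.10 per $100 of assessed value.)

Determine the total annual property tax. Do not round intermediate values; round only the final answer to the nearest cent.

Assessed value = $1,322,700 × 0.409 = $540,984.3
Holloway CSD: $540,984.3 × 0.02297 = $12,426.409371
Redhawk Township: $540,984.3 × 0.0053 = $2,867.21679
Marlowe County: $540,984.3 × 0.0096 = $5,193.44928
Transit Authority: $540,984.3 × 0.0046 = $2,488.52778
Total = $22,975.603221

$22,975.60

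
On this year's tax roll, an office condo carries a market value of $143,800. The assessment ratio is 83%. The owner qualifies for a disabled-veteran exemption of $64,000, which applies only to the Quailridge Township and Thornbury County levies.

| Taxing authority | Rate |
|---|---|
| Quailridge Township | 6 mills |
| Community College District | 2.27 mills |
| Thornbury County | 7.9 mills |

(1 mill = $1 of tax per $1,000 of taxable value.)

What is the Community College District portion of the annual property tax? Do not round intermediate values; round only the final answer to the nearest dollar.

$271

Assessed value = $143,800 × 0.83 = $119,354
Community College District taxable value = $119,354 (exemption does not apply)
Community College District levy = $119,354 × 0.00227 = $270.93358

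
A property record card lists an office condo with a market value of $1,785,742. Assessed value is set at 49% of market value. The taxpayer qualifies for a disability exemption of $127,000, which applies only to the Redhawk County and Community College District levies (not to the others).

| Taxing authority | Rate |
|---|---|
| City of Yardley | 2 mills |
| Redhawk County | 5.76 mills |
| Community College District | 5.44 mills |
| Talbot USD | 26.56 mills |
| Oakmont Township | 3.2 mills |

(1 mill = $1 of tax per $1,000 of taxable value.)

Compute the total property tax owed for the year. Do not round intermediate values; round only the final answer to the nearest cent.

Assessed value = $1,785,742 × 0.49 = $875,013.58
City of Yardley: $875,013.58 × 0.002 = $1,750.02716
Redhawk County: ($875,013.58 − $127,000) × 0.00576 = $748,013.58 × 0.00576 = $4,308.5582208
Community College District: ($875,013.58 − $127,000) × 0.00544 = $748,013.58 × 0.00544 = $4,069.1938752
Talbot USD: $875,013.58 × 0.02656 = $23,240.3606848
Oakmont Township: $875,013.58 × 0.0032 = $2,800.043456
Total = $36,168.1833968

$36,168.18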